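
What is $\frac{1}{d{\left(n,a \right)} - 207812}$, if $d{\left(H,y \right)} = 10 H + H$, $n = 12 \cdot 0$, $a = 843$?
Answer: $- \frac{1}{207812} \approx -4.812 \cdot 10^{-6}$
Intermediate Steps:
$n = 0$
$d{\left(H,y \right)} = 11 H$
$\frac{1}{d{\left(n,a \right)} - 207812} = \frac{1}{11 \cdot 0 - 207812} = \frac{1}{0 - 207812} = \frac{1}{-207812} = - \frac{1}{207812}$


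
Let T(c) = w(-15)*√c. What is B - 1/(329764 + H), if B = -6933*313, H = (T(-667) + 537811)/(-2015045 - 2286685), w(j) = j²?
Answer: -2183373294614297588784097075047/1006149362340893355873578 - 483944625*I*√667/1006149362340893355873578 ≈ -2.17e+6 - 1.2422e-14*I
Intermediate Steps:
T(c) = 225*√c (T(c) = (-15)²*√c = 225*√c)
H = -537811/4301730 - 5*I*√667/95594 (H = (225*√(-667) + 537811)/(-2015045 - 2286685) = (225*(I*√667) + 537811)/(-4301730) = (225*I*√667 + 537811)*(-1/4301730) = (537811 + 225*I*√667)*(-1/4301730) = -537811/4301730 - 5*I*√667/95594 ≈ -0.12502 - 0.0013508*I)
B = -2170029
B - 1/(329764 + H) = -2170029 - 1/(329764 + (-537811/4301730 - 5*I*√667/95594)) = -2170029 - 1/(1418555153909/4301730 - 5*I*√667/95594)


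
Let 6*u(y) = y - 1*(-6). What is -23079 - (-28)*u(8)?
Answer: -69041/3 ≈ -23014.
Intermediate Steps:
u(y) = 1 + y/6 (u(y) = (y - 1*(-6))/6 = (y + 6)/6 = (6 + y)/6 = 1 + y/6)
-23079 - (-28)*u(8) = -23079 - (-28)*(1 + (⅙)*8) = -23079 - (-28)*(1 + 4/3) = -23079 - (-28)*7/3 = -23079 - 1*(-196/3) = -23079 + 196/3 = -69041/3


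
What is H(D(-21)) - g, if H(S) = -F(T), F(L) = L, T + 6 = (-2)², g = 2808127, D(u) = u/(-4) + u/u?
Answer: -2808125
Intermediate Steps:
D(u) = 1 - u/4 (D(u) = u*(-¼) + 1 = -u/4 + 1 = 1 - u/4)
T = -2 (T = -6 + (-2)² = -6 + 4 = -2)
H(S) = 2 (H(S) = -1*(-2) = 2)
H(D(-21)) - g = 2 - 1*2808127 = 2 - 2808127 = -2808125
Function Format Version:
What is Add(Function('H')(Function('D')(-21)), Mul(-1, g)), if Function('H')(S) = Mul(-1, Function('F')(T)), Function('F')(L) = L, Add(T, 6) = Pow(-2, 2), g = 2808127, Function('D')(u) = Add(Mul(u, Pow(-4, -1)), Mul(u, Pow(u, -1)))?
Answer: -2808125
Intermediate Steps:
Function('D')(u) = Add(1, Mul(Rational(-1, 4), u)) (Function('D')(u) = Add(Mul(u, Rational(-1, 4)), 1) = Add(Mul(Rational(-1, 4), u), 1) = Add(1, Mul(Rational(-1, 4), u)))
T = -2 (T = Add(-6, Pow(-2, 2)) = Add(-6, 4) = -2)
Function('H')(S) = 2 (Function('H')(S) = Mul(-1, -2) = 2)
Add(Function('H')(Function('D')(-21)), Mul(-1, g)) = Add(2, Mul(-1, 2808127)) = Add(2, -2808127) = -2808125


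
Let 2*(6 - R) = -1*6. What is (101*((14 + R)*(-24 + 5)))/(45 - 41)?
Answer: -44137/4 ≈ -11034.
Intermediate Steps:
R = 9 (R = 6 - (-1)*6/2 = 6 - 1/2*(-6) = 6 + 3 = 9)
(101*((14 + R)*(-24 + 5)))/(45 - 41) = (101*((14 + 9)*(-24 + 5)))/(45 - 41) = (101*(23*(-19)))/4 = (101*(-437))*(1/4) = -44137*1/4 = -44137/4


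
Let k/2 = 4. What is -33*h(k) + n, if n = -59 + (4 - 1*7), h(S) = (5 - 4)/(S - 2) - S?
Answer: 393/2 ≈ 196.50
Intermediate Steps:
k = 8 (k = 2*4 = 8)
h(S) = 1/(-2 + S) - S
n = -62 (n = -59 + (4 - 7) = -59 - 3 = -62)
-33*h(k) + n = -33*(1 - 1*8² + 2*8)/(-2 + 8) - 62 = -33*(1 - 1*64 + 16)/6 - 62 = -11*(1 - 64 + 16)/2 - 62 = -11*(-47)/2 - 62 = -33*(-47/6) - 62 = 517/2 - 62 = 393/2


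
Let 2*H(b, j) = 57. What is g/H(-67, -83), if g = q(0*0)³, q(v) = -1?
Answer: -2/57 ≈ -0.035088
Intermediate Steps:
H(b, j) = 57/2 (H(b, j) = (½)*57 = 57/2)
g = -1 (g = (-1)³ = -1)
g/H(-67, -83) = -1/57/2 = -1*2/57 = -2/57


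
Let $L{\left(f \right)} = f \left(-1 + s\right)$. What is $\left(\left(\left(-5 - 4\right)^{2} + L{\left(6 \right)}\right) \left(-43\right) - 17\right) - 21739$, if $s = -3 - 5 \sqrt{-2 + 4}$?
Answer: $-24207 + 1290 \sqrt{2} \approx -22383.0$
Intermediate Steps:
$s = -3 - 5 \sqrt{2} \approx -10.071$
$L{\left(f \right)} = f \left(-4 - 5 \sqrt{2}\right)$ ($L{\left(f \right)} = f \left(-1 - \left(3 + 5 \sqrt{2}\right)\right) = f \left(-4 - 5 \sqrt{2}\right)$)
$\left(\left(\left(-5 - 4\right)^{2} + L{\left(6 \right)}\right) \left(-43\right) - 17\right) - 21739 = \left(\left(\left(-5 - 4\right)^{2} - 6 \left(4 + 5 \sqrt{2}\right)\right) \left(-43\right) - 17\right) - 21739 = \left(\left(\left(-9\right)^{2} - \left(24 + 30 \sqrt{2}\right)\right) \left(-43\right) - 17\right) - 21739 = \left(\left(81 - \left(24 + 30 \sqrt{2}\right)\right) \left(-43\right) - 17\right) - 21739 = \left(\left(57 - 30 \sqrt{2}\right) \left(-43\right) - 17\right) - 21739 = \left(\left(-2451 + 1290 \sqrt{2}\right) - 17\right) - 21739 = \left(-2468 + 1290 \sqrt{2}\right) - 21739 = -24207 + 1290 \sqrt{2}$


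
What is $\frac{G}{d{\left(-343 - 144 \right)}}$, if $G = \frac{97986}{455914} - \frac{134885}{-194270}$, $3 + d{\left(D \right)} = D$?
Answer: $- \frac{8053170011}{4339950226220} \approx -0.0018556$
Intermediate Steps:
$d{\left(D \right)} = -3 + D$
$G = \frac{8053170011}{8857041278}$ ($G = 97986 \cdot \frac{1}{455914} - - \frac{26977}{38854} = \frac{48993}{227957} + \frac{26977}{38854} = \frac{8053170011}{8857041278} \approx 0.90924$)
$\frac{G}{d{\left(-343 - 144 \right)}} = \frac{8053170011}{8857041278 \left(-3 - 487\right)} = \frac{8053170011}{8857041278 \left(-490\right)} = \frac{8053170011}{8857041278} \left(- \frac{1}{490}\right) = - \frac{8053170011}{4339950226220}$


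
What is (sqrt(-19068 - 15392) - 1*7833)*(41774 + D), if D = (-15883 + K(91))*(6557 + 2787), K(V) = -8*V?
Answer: 1215457654530 - 310342820*I*sqrt(8615) ≈ 1.2155e+12 - 2.8805e+10*I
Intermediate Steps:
D = -155213184 (D = (-15883 - 8*91)*(6557 + 2787) = (-15883 - 728)*9344 = -16611*9344 = -155213184)
(sqrt(-19068 - 15392) - 1*7833)*(41774 + D) = (sqrt(-19068 - 15392) - 1*7833)*(41774 - 155213184) = (sqrt(-34460) - 7833)*(-155171410) = (2*I*sqrt(8615) - 7833)*(-155171410) = (-7833 + 2*I*sqrt(8615))*(-155171410) = 1215457654530 - 310342820*I*sqrt(8615)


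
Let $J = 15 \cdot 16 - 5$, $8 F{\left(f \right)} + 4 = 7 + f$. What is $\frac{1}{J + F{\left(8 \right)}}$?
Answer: $\frac{8}{1891} \approx 0.0042306$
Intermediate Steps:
$F{\left(f \right)} = \frac{3}{8} + \frac{f}{8}$ ($F{\left(f \right)} = - \frac{1}{2} + \frac{7 + f}{8} = - \frac{1}{2} + \left(\frac{7}{8} + \frac{f}{8}\right) = \frac{3}{8} + \frac{f}{8}$)
$J = 235$ ($J = 240 - 5 = 235$)
$\frac{1}{J + F{\left(8 \right)}} = \frac{1}{235 + \left(\frac{3}{8} + \frac{1}{8} \cdot 8\right)} = \frac{1}{235 + \left(\frac{3}{8} + 1\right)} = \frac{1}{235 + \frac{11}{8}} = \frac{1}{\frac{1891}{8}} = \frac{8}{1891}$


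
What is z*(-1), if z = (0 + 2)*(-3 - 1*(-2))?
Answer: 2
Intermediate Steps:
z = -2 (z = 2*(-3 + 2) = 2*(-1) = -2)
z*(-1) = -2*(-1) = 2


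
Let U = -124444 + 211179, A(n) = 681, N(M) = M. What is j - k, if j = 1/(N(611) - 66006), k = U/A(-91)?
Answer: -5672036006/44533995 ≈ -127.36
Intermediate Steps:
U = 86735
k = 86735/681 ≈ 127.36
j = -1/65395 (j = 1/(611 - 66006) = 1/(-65395) = -1/65395 ≈ -1.5292e-5)
j - k = -1/65395 - 1*86735/681 = -1/65395 - 86735/681 = -5672036006/44533995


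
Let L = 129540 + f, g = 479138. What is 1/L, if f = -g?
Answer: -1/349598 ≈ -2.8604e-6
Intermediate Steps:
f = -479138 (f = -1*479138 = -479138)
L = -349598 (L = 129540 - 479138 = -349598)
1/L = 1/(-349598) = -1/349598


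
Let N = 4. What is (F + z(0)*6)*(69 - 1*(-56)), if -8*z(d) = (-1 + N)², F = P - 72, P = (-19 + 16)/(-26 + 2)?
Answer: -78625/8 ≈ -9828.1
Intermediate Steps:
P = ⅛ (P = -3/(-24) = -3*(-1/24) = ⅛ ≈ 0.12500)
F = -575/8 (F = ⅛ - 72 = -575/8 ≈ -71.875)
z(d) = -9/8 (z(d) = -(-1 + 4)²/8 = -⅛*3² = -⅛*9 = -9/8)
(F + z(0)*6)*(69 - 1*(-56)) = (-575/8 - 9/8*6)*(69 - 1*(-56)) = (-575/8 - 27/4)*(69 + 56) = -629/8*125 = -78625/8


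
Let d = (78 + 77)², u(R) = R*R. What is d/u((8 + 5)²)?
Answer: 24025/28561 ≈ 0.84118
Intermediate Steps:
u(R) = R²
d = 24025 (d = 155² = 24025)
d/u((8 + 5)²) = 24025/(((8 + 5)²)²) = 24025/((13²)²) = 24025/(169²) = 24025/28561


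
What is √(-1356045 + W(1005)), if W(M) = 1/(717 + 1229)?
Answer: I*√5135228505274/1946 ≈ 1164.5*I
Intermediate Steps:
W(M) = 1/1946
√(-1356045 + W(1005)) = √(-1356045 + 1/1946) = √(-2638863569/1946) = I*√5135228505274/1946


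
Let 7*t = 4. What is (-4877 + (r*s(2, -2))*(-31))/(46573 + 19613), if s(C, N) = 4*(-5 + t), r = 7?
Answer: -1033/66186 ≈ -0.015608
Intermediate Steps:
t = 4/7 (t = (1/7)*4 = 4/7 ≈ 0.57143)
s(C, N) = -124/7 (s(C, N) = 4*(-5 + 4/7) = 4*(-31/7) = -124/7)
(-4877 + (r*s(2, -2))*(-31))/(46573 + 19613) = (-4877 + (7*(-124/7))*(-31))/(46573 + 19613) = (-4877 - 124*(-31))/66186 = (-4877 + 3844)*(1/66186) = -1033*1/66186 = -1033/66186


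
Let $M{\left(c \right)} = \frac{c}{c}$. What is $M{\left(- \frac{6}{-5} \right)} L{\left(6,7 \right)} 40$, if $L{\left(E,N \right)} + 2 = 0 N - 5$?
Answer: $-280$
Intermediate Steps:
$L{\left(E,N \right)} = -7$ ($L{\left(E,N \right)} = -2 - \left(5 + 0 N\right) = -2 + \left(0 - 5\right) = -2 - 5 = -7$)
$M{\left(c \right)} = 1$
$M{\left(- \frac{6}{-5} \right)} L{\left(6,7 \right)} 40 = 1 \left(-7\right) 40 = \left(-7\right) 40 = -280$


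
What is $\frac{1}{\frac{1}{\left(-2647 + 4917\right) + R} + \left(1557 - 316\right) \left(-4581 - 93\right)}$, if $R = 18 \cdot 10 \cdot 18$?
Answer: $- \frac{5510}{31960391339} \approx -1.724 \cdot 10^{-7}$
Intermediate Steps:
$R = 3240$ ($R = 180 \cdot 18 = 3240$)
$\frac{1}{\frac{1}{\left(-2647 + 4917\right) + R} + \left(1557 - 316\right) \left(-4581 - 93\right)} = \frac{1}{\frac{1}{\left(-2647 + 4917\right) + 3240} + \left(1557 - 316\right) \left(-4581 - 93\right)} = \frac{1}{\frac{1}{2270 + 3240} + 1241 \left(-4674\right)} = \frac{1}{\frac{1}{5510} - 5800434} = \frac{1}{- \frac{31960391339}{5510}} = - \frac{5510}{31960391339}$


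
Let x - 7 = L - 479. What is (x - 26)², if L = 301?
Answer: 38809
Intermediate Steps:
x = -171 (x = 7 + (301 - 479) = 7 - 178 = -171)
(x - 26)² = (-171 - 26)² = (-197)² = 38809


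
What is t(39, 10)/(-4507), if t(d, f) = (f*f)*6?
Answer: -600/4507 ≈ -0.13313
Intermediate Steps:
t(d, f) = 6*f² (t(d, f) = f²*6 = 6*f²)
t(39, 10)/(-4507) = (6*10²)/(-4507) = (6*100)*(-1/4507) = 600*(-1/4507) = -600/4507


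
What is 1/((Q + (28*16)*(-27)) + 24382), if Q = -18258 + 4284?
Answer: -1/1688 ≈ -0.00059242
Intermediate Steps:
Q = -13974
1/((Q + (28*16)*(-27)) + 24382) = 1/((-13974 + (28*16)*(-27)) + 24382) = 1/((-13974 + 448*(-27)) + 24382) = 1/((-13974 - 12096) + 24382) = 1/(-26070 + 24382) = 1/(-1688) = -1/1688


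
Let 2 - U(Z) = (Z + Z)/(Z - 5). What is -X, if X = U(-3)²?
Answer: -25/16 ≈ -1.5625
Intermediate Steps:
U(Z) = 2 - 2*Z/(-5 + Z) (U(Z) = 2 - (Z + Z)/(Z - 5) = 2 - 2*Z/(-5 + Z))
X = 25/16 (X = (-10/(-5 - 3))² = (-10/(-8))² = (-10*(-⅛))² = (5/4)² = 25/16 ≈ 1.5625)
-X = -1*25/16 = -25/16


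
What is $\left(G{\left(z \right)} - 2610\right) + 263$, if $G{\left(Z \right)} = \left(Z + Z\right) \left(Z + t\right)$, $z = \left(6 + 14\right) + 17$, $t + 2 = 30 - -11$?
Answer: $3277$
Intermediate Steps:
$t = 39$ ($t = -2 + \left(30 - -11\right) = -2 + \left(30 + 11\right) = -2 + 41 = 39$)
$z = 37$ ($z = 20 + 17 = 37$)
$G{\left(Z \right)} = 2 Z \left(39 + Z\right)$ ($G{\left(Z \right)} = \left(Z + Z\right) \left(Z + 39\right) = 2 Z \left(39 + Z\right)$)
$\left(G{\left(z \right)} - 2610\right) + 263 = \left(2 \cdot 37 \left(39 + 37\right) - 2610\right) + 263 = \left(2 \cdot 37 \cdot 76 - 2610\right) + 263 = \left(5624 - 2610\right) + 263 = 3014 + 263 = 3277$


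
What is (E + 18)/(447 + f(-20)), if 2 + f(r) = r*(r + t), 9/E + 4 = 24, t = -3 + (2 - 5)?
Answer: 369/19300 ≈ 0.019119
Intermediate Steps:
t = -6 (t = -3 - 3 = -6)
E = 9/20 (E = 9/(-4 + 24) = 9/20 ≈ 0.45000)
f(r) = -2 + r*(-6 + r) (f(r) = -2 + r*(r - 6) = -2 + r*(-6 + r))
(E + 18)/(447 + f(-20)) = (9/20 + 18)/(447 + (-2 + (-20)² - 6*(-20))) = 369/(20*(447 + (-2 + 400 + 120))) = 369/(20*(447 + 518)) = (369/20)/965 = (369/20)*(1/965) = 369/19300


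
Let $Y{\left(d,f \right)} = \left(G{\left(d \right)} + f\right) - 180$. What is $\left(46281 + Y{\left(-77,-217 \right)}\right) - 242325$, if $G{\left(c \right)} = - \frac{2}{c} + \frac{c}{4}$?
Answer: $- \frac{60509749}{308} \approx -1.9646 \cdot 10^{5}$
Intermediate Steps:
$G{\left(c \right)} = - \frac{2}{c} + \frac{c}{4}$ ($G{\left(c \right)} = - \frac{2}{c} + c \frac{1}{4} = - \frac{2}{c} + \frac{c}{4}$)
$Y{\left(d,f \right)} = -180 + f - \frac{2}{d} + \frac{d}{4}$ ($Y{\left(d,f \right)} = \left(\left(- \frac{2}{d} + \frac{d}{4}\right) + f\right) - 180 = \left(f - \frac{2}{d} + \frac{d}{4}\right) - 180 = -180 + f - \frac{2}{d} + \frac{d}{4}$)
$\left(46281 + Y{\left(-77,-217 \right)}\right) - 242325 = \left(46281 - \left(\frac{1665}{4} - \frac{2}{77}\right)\right) - 242325 = \left(46281 - \frac{128197}{308}\right) - 242325 = \frac{14126351}{308} - 242325 = - \frac{60509749}{308}$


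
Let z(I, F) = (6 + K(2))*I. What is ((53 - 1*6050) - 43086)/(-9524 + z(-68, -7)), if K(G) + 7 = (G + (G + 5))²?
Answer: 16361/4988 ≈ 3.2801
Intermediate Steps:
K(G) = -7 + (5 + 2*G)² (K(G) = -7 + (G + (G + 5))² = -7 + (G + (5 + G))² = -7 + (5 + 2*G)²)
z(I, F) = 80*I (z(I, F) = (6 + (-7 + (5 + 2*2)²))*I = (6 + (-7 + (5 + 4)²))*I = (6 + (-7 + 9²))*I = (6 + (-7 + 81))*I = (6 + 74)*I = 80*I)
((53 - 1*6050) - 43086)/(-9524 + z(-68, -7)) = ((53 - 1*6050) - 43086)/(-9524 + 80*(-68)) = ((53 - 6050) - 43086)/(-9524 - 5440) = (-5997 - 43086)/(-14964) = -49083*(-1/14964) = 16361/4988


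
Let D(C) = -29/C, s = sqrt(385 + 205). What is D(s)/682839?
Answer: -29*sqrt(590)/402875010 ≈ -1.7485e-6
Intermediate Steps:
s = sqrt(590) ≈ 24.290
D(s)/682839 = -29*sqrt(590)/590/682839 = -29*sqrt(590)/590*(1/682839) = -29*sqrt(590)/402875010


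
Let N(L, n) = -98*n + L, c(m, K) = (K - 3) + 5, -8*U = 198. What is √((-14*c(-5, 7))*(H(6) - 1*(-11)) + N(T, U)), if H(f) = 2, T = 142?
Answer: 13*√22/2 ≈ 30.488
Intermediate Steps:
U = -99/4 (U = -⅛*198 = -99/4 ≈ -24.750)
c(m, K) = 2 + K (c(m, K) = (-3 + K) + 5 = 2 + K)
N(L, n) = L - 98*n
√((-14*c(-5, 7))*(H(6) - 1*(-11)) + N(T, U)) = √((-14*(2 + 7))*(2 - 1*(-11)) + (142 - 98*(-99/4))) = √((-14*9)*(2 + 11) + (142 + 4851/2)) = √(-126*13 + 5135/2) = √(-1638 + 5135/2) = √(1859/2) = 13*√22/2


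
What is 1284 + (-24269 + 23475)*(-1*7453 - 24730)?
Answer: 25554586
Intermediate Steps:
1284 + (-24269 + 23475)*(-1*7453 - 24730) = 1284 - 794*(-7453 - 24730) = 1284 - 794*(-32183) = 1284 + 25553302 = 25554586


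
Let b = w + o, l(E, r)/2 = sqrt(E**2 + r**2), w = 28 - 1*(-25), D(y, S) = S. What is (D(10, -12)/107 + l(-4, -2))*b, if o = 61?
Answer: -1368/107 + 456*sqrt(5) ≈ 1006.9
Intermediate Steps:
w = 53 (w = 28 + 25 = 53)
l(E, r) = 2*sqrt(E**2 + r**2)
b = 114 (b = 53 + 61 = 114)
(D(10, -12)/107 + l(-4, -2))*b = (-12/107 + 2*sqrt((-4)**2 + (-2)**2))*114 = (-12*1/107 + 2*sqrt(16 + 4))*114 = (-12/107 + 2*sqrt(20))*114 = (-12/107 + 2*(2*sqrt(5)))*114 = (-12/107 + 4*sqrt(5))*114 = -1368/107 + 456*sqrt(5)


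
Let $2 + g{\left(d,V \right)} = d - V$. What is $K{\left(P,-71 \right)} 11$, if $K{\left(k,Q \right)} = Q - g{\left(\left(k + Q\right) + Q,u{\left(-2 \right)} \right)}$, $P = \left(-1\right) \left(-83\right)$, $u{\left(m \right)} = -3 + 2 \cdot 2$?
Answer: $-99$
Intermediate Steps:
$u{\left(m \right)} = 1$ ($u{\left(m \right)} = -3 + 4 = 1$)
$P = 83$
$g{\left(d,V \right)} = -2 + d - V$ ($g{\left(d,V \right)} = -2 - \left(V - d\right) = -2 + d - V$)
$K{\left(k,Q \right)} = 3 - Q - k$ ($K{\left(k,Q \right)} = Q - \left(-2 + \left(\left(k + Q\right) + Q\right) - 1\right) = Q - \left(-2 + \left(\left(Q + k\right) + Q\right) - 1\right) = Q - \left(-2 + \left(k + 2 Q\right) - 1\right) = Q - \left(-3 + k + 2 Q\right) = 3 - Q - k$)
$K{\left(P,-71 \right)} 11 = \left(3 - -71 - 83\right) 11 = \left(3 + 71 - 83\right) 11 = \left(-9\right) 11 = -99$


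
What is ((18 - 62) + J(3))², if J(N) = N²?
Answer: 1225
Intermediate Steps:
((18 - 62) + J(3))² = ((18 - 62) + 3²)² = (-44 + 9)² = (-35)² = 1225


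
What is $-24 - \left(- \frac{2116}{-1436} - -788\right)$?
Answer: $- \frac{292037}{359} \approx -813.47$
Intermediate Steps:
$-24 - \left(- \frac{2116}{-1436} - -788\right) = -24 - \left(\left(-2116\right) \left(- \frac{1}{1436}\right) + 788\right) = -24 - \left(\frac{529}{359} + 788\right) = -24 - \frac{283421}{359} = - \frac{292037}{359}$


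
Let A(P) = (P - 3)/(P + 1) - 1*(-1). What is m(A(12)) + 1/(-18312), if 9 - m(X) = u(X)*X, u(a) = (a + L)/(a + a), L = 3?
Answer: 1583975/238056 ≈ 6.6538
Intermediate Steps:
u(a) = (3 + a)/(2*a) (u(a) = (a + 3)/(a + a) = (3 + a)/((2*a)) = (3 + a)*(1/(2*a)) = (3 + a)/(2*a))
A(P) = 1 + (-3 + P)/(1 + P) (A(P) = (-3 + P)/(1 + P) + 1 = 1 + (-3 + P)/(1 + P))
m(X) = 15/2 - X/2 (m(X) = 9 - (3 + X)/(2*X)*X = 9 - (3/2 + X/2) = 9 + (-3/2 - X/2) = 15/2 - X/2)
m(A(12)) + 1/(-18312) = (15/2 - (-1 + 12)/(1 + 12)) + 1/(-18312) = (15/2 - 11/13) - 1/18312 = 173/26 - 1/18312 = 1583975/238056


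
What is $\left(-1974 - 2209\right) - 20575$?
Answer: $-24758$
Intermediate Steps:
$\left(-1974 - 2209\right) - 20575 = -4183 - 20575 = -24758$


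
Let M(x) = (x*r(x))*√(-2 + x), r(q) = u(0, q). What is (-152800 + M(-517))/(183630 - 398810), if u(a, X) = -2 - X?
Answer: 7640/10759 + 53251*I*√519/43036 ≈ 0.7101 + 28.189*I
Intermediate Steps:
r(q) = -2 - q
M(x) = x*√(-2 + x)*(-2 - x) (M(x) = (x*(-2 - x))*√(-2 + x) = x*√(-2 + x)*(-2 - x))
(-152800 + M(-517))/(183630 - 398810) = (-152800 - 1*(-517)*√(-2 - 517)*(2 - 517))/(183630 - 398810) = (-152800 - 1*(-517)*√(-519)*(-515))/(-215180) = (-152800 - 1*(-517)*I*√519*(-515))*(-1/215180) = (-152800 - 266255*I*√519)*(-1/215180) = 7640/10759 + 53251*I*√519/43036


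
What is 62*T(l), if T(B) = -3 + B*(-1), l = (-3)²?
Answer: -744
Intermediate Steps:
l = 9
T(B) = -3 - B
62*T(l) = 62*(-3 - 1*9) = 62*(-3 - 9) = 62*(-12) = -744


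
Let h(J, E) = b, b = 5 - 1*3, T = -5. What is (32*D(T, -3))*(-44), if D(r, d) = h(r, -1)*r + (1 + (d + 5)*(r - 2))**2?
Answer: -223872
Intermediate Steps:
b = 2 (b = 5 - 3 = 2)
h(J, E) = 2
D(r, d) = (1 + (-2 + r)*(5 + d))**2 + 2*r (D(r, d) = 2*r + (1 + (d + 5)*(r - 2))**2 = 2*r + (1 + (5 + d)*(-2 + r))**2 = 2*r + (1 + (-2 + r)*(5 + d))**2 = (1 + (-2 + r)*(5 + d))**2 + 2*r)
(32*D(T, -3))*(-44) = (32*((-9 - 2*(-3) + 5*(-5) - 3*(-5))**2 + 2*(-5)))*(-44) = (32*((-9 + 6 - 25 + 15)**2 - 10))*(-44) = (32*((-13)**2 - 10))*(-44) = (32*(169 - 10))*(-44) = (32*159)*(-44) = 5088*(-44) = -223872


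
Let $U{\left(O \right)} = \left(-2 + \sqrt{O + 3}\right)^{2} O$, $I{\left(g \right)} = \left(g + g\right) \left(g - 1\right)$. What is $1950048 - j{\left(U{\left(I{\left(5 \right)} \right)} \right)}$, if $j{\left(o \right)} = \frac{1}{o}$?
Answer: $\frac{118640920273}{60840} - \frac{\sqrt{43}}{15210} \approx 1.95 \cdot 10^{6}$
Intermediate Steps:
$I{\left(g \right)} = 2 g \left(-1 + g\right)$
$U{\left(O \right)} = O \left(-2 + \sqrt{3 + O}\right)^{2}$ ($U{\left(O \right)} = \left(-2 + \sqrt{3 + O}\right)^{2} O = O \left(-2 + \sqrt{3 + O}\right)^{2}$)
$1950048 - j{\left(U{\left(I{\left(5 \right)} \right)} \right)} = 1950048 - \frac{1}{2 \cdot 5 \left(-1 + 5\right) \left(-2 + \sqrt{3 + 2 \cdot 5 \left(-1 + 5\right)}\right)^{2}} = 1950048 - \frac{1}{2 \cdot 5 \cdot 4 \left(-2 + \sqrt{3 + 2 \cdot 5 \cdot 4}\right)^{2}} = 1950048 - \frac{1}{40 \left(-2 + \sqrt{3 + 40}\right)^{2}} = 1950048 - \frac{1}{40 \left(-2 + \sqrt{43}\right)^{2}}$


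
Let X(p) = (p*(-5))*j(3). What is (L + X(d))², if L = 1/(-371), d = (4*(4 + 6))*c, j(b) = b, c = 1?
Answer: 49551205201/137641 ≈ 3.6000e+5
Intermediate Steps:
d = 40 (d = (4*(4 + 6))*1 = (4*10)*1 = 40*1 = 40)
X(p) = -15*p (X(p) = (p*(-5))*3 = -5*p*3 = -15*p)
L = -1/371 ≈ -0.0026954
(L + X(d))² = (-1/371 - 15*40)² = (-1/371 - 600)² = (-222601/371)² = 49551205201/137641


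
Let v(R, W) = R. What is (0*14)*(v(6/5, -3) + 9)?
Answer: 0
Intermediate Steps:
(0*14)*(v(6/5, -3) + 9) = (0*14)*(6/5 + 9) = 0*(6*(⅕) + 9) = 0*(6/5 + 9) = 0*(51/5) = 0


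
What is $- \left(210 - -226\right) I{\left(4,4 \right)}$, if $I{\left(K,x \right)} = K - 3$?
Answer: $-436$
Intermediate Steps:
$I{\left(K,x \right)} = -3 + K$ ($I{\left(K,x \right)} = K - 3 = -3 + K$)
$- \left(210 - -226\right) I{\left(4,4 \right)} = - \left(210 - -226\right) \left(-3 + 4\right) = - \left(210 + 226\right) 1 = - 436 \cdot 1 = \left(-1\right) 436 = -436$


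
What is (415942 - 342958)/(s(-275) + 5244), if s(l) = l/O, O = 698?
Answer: 50942832/3660037 ≈ 13.919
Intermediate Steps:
s(l) = l/698
(415942 - 342958)/(s(-275) + 5244) = (415942 - 342958)/((1/698)*(-275) + 5244) = 72984/(-275/698 + 5244) = 72984/(3660037/698) = 72984*(698/3660037) = 50942832/3660037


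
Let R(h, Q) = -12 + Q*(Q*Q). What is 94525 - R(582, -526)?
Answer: 145626113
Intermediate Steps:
R(h, Q) = -12 + Q³ (R(h, Q) = -12 + Q*Q² = -12 + Q³)
94525 - R(582, -526) = 94525 - (-12 + (-526)³) = 94525 - (-12 - 145531576) = 94525 - 1*(-145531588) = 94525 + 145531588 = 145626113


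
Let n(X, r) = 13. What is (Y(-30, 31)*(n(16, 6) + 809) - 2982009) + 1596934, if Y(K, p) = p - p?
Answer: -1385075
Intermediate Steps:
Y(K, p) = 0
(Y(-30, 31)*(n(16, 6) + 809) - 2982009) + 1596934 = (0*(13 + 809) - 2982009) + 1596934 = (0*822 - 2982009) + 1596934 = (0 - 2982009) + 1596934 = -2982009 + 1596934 = -1385075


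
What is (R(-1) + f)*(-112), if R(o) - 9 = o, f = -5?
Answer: -336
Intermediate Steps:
R(o) = 9 + o
(R(-1) + f)*(-112) = ((9 - 1) - 5)*(-112) = (8 - 5)*(-112) = 3*(-112) = -336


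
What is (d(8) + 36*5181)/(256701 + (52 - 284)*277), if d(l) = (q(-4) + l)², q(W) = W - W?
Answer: 186580/192437 ≈ 0.96956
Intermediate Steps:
q(W) = 0
d(l) = l² (d(l) = (0 + l)² = l²)
(d(8) + 36*5181)/(256701 + (52 - 284)*277) = (8² + 36*5181)/(256701 + (52 - 284)*277) = (64 + 186516)/(256701 - 232*277) = 186580/(256701 - 64264) = 186580/192437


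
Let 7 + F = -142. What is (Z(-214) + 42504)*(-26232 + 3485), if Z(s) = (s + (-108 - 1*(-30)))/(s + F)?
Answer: -350969013268/363 ≈ -9.6686e+8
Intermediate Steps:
F = -149 (F = -7 - 142 = -149)
Z(s) = (-78 + s)/(-149 + s) (Z(s) = (s + (-108 - 1*(-30)))/(s - 149) = (s + (-108 + 30))/(-149 + s) = (s - 78)/(-149 + s) = (-78 + s)/(-149 + s))
(Z(-214) + 42504)*(-26232 + 3485) = ((-78 - 214)/(-149 - 214) + 42504)*(-26232 + 3485) = (-292/(-363) + 42504)*(-22747) = (-1/363*(-292) + 42504)*(-22747) = (292/363 + 42504)*(-22747) = (15429244/363)*(-22747) = -350969013268/363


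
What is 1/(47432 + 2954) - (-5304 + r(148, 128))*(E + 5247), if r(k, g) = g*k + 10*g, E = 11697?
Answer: -12737806529279/50386 ≈ -2.5280e+8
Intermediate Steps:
r(k, g) = 10*g + g*k
1/(47432 + 2954) - (-5304 + r(148, 128))*(E + 5247) = 1/(47432 + 2954) - (-5304 + 128*(10 + 148))*(11697 + 5247) = 1/50386 - (-5304 + 128*158)*16944 = 1/50386 - (-5304 + 20224)*16944 = 1/50386 - 14920*16944 = 1/50386 - 1*252804480 = 1/50386 - 252804480 = -12737806529279/50386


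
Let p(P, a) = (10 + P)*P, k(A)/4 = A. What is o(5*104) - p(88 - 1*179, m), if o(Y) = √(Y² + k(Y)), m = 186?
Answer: -7371 + 4*√17030 ≈ -6849.0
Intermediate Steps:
k(A) = 4*A
p(P, a) = P*(10 + P)
o(Y) = √(Y² + 4*Y)
o(5*104) - p(88 - 1*179, m) = √((5*104)*(4 + 5*104)) - (88 - 1*179)*(10 + (88 - 1*179)) = √(520*(4 + 520)) - (88 - 179)*(10 + (88 - 179)) = √(520*524) - (-91)*(10 - 91) = √272480 - (-91)*(-81) = 4*√17030 - 1*7371 = 4*√17030 - 7371 = -7371 + 4*√17030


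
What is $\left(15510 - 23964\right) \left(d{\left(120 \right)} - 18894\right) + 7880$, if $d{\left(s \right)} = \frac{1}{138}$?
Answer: $\frac{3673966979}{23} \approx 1.5974 \cdot 10^{8}$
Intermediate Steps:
$d{\left(s \right)} = \frac{1}{138}$
$\left(15510 - 23964\right) \left(d{\left(120 \right)} - 18894\right) + 7880 = \left(15510 - 23964\right) \left(\frac{1}{138} - 18894\right) + 7880 = \left(-8454\right) \left(- \frac{2607371}{138}\right) + 7880 = \frac{3673785739}{23} + 7880 = \frac{3673966979}{23}$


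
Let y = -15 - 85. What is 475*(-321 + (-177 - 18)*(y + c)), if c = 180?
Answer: -7562475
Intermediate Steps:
y = -100
475*(-321 + (-177 - 18)*(y + c)) = 475*(-321 + (-177 - 18)*(-100 + 180)) = 475*(-321 - 195*80) = 475*(-321 - 15600) = 475*(-15921) = -7562475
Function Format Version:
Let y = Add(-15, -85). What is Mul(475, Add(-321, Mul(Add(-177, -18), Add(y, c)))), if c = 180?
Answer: -7562475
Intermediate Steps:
y = -100
Mul(475, Add(-321, Mul(Add(-177, -18), Add(y, c)))) = Mul(475, Add(-321, Mul(Add(-177, -18), Add(-100, 180)))) = Mul(475, Add(-321, Mul(-195, 80))) = Mul(475, Add(-321, -15600)) = Mul(475, -15921) = -7562475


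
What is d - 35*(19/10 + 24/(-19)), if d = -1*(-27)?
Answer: 179/38 ≈ 4.7105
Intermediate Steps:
d = 27
d - 35*(19/10 + 24/(-19)) = 27 - 35*(19/10 + 24/(-19)) = 27 - 35*(19*(⅒) + 24*(-1/19)) = 27 - 35*(19/10 - 24/19) = 27 - 35*121/190 = 27 - 847/38 = 179/38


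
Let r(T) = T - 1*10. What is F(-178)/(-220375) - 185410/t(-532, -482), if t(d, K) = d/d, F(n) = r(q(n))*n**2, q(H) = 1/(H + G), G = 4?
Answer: -3554768820328/19172625 ≈ -1.8541e+5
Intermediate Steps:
q(H) = 1/(4 + H) (q(H) = 1/(H + 4) = 1/(4 + H))
r(T) = -10 + T (r(T) = T - 10 = -10 + T)
F(n) = n**2*(-10 + 1/(4 + n)) (F(n) = (-10 + 1/(4 + n))*n**2 = n**2*(-10 + 1/(4 + n)))
t(d, K) = 1
F(-178)/(-220375) - 185410/t(-532, -482) = ((-178)**2*(-39 - 10*(-178))/(4 - 178))/(-220375) - 185410/1 = (31684*(-39 + 1780)/(-174))*(-1/220375) - 185410*1 = (31684*(-1/174)*1741)*(-1/220375) - 185410 = -27580922/87*(-1/220375) - 185410 = 27580922/19172625 - 185410 = -3554768820328/19172625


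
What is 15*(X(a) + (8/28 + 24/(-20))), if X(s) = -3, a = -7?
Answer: -411/7 ≈ -58.714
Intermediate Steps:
15*(X(a) + (8/28 + 24/(-20))) = 15*(-3 + (8/28 + 24/(-20))) = 15*(-3 + (8*(1/28) + 24*(-1/20))) = 15*(-3 + (2/7 - 6/5)) = 15*(-3 - 32/35) = 15*(-137/35) = -411/7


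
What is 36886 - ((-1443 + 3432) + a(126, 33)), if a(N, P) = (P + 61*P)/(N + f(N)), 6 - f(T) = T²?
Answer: 91570069/2624 ≈ 34897.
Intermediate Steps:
f(T) = 6 - T²
a(N, P) = 62*P/(6 + N - N²) (a(N, P) = (P + 61*P)/(N + (6 - N²)) = (62*P)/(6 + N - N²) = 62*P/(6 + N - N²))
36886 - ((-1443 + 3432) + a(126, 33)) = 36886 - ((-1443 + 3432) + 62*33/(6 + 126 - 1*126²)) = 36886 - (1989 + 62*33/(6 + 126 - 1*15876)) = 36886 - (1989 + 62*33/(6 + 126 - 15876)) = 36886 - (1989 + 62*33/(-15744)) = 36886 - (1989 + 62*33*(-1/15744)) = 36886 - (1989 - 341/2624) = 36886 - 1*5218795/2624 = 36886 - 5218795/2624 = 91570069/2624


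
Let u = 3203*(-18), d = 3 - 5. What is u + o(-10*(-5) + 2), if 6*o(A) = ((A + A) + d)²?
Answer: -55920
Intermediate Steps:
d = -2
u = -57654
o(A) = (-2 + 2*A)²/6 (o(A) = ((A + A) - 2)²/6 = (2*A - 2)²/6 = (-2 + 2*A)²/6)
u + o(-10*(-5) + 2) = -57654 + 2*(-1 + (-10*(-5) + 2))²/3 = -57654 + 2*(-1 + (50 + 2))²/3 = -57654 + 2*(-1 + 52)²/3 = -57654 + (⅔)*51² = -57654 + (⅔)*2601 = -57654 + 1734 = -55920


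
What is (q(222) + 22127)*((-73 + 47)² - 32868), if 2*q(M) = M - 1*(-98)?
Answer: -717463104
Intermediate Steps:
q(M) = 49 + M/2 (q(M) = (M - 1*(-98))/2 = (M + 98)/2 = (98 + M)/2 = 49 + M/2)
(q(222) + 22127)*((-73 + 47)² - 32868) = ((49 + (½)*222) + 22127)*((-73 + 47)² - 32868) = ((49 + 111) + 22127)*((-26)² - 32868) = (160 + 22127)*(676 - 32868) = 22287*(-32192) = -717463104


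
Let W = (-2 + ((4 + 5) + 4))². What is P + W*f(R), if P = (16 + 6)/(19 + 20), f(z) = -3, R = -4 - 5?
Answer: -14135/39 ≈ -362.44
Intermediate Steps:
R = -9
P = 22/39 ≈ 0.56410
W = 121 (W = (-2 + (9 + 4))² = (-2 + 13)² = 11² = 121)
P + W*f(R) = 22/39 + 121*(-3) = 22/39 - 363 = -14135/39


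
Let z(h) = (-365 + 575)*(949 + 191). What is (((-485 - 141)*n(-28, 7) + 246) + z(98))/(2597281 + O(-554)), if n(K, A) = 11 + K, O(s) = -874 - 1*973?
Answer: 125144/1297717 ≈ 0.096434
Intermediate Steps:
z(h) = 239400 (z(h) = 210*1140 = 239400)
O(s) = -1847 (O(s) = -874 - 973 = -1847)
(((-485 - 141)*n(-28, 7) + 246) + z(98))/(2597281 + O(-554)) = (((-485 - 141)*(11 - 28) + 246) + 239400)/(2597281 - 1847) = ((-626*(-17) + 246) + 239400)/2595434 = ((10642 + 246) + 239400)*(1/2595434) = (10888 + 239400)*(1/2595434) = 250288*(1/2595434) = 125144/1297717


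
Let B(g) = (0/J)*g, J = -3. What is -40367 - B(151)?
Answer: -40367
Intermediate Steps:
B(g) = 0 (B(g) = (0/(-3))*g = (-⅓*0)*g = 0*g = 0)
-40367 - B(151) = -40367 - 1*0 = -40367 + 0 = -40367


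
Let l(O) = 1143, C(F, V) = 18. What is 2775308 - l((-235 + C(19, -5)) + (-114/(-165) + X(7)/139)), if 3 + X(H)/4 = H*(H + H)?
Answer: 2774165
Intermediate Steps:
X(H) = -12 + 8*H² (X(H) = -12 + 4*(H*(H + H)) = -12 + 4*(H*(2*H)) = -12 + 4*(2*H²) = -12 + 8*H²)
2775308 - l((-235 + C(19, -5)) + (-114/(-165) + X(7)/139)) = 2775308 - 1*1143 = 2775308 - 1143 = 2774165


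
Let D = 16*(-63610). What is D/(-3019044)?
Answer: 254440/754761 ≈ 0.33711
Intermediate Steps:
D = -1017760
D/(-3019044) = -1017760/(-3019044) = -1017760*(-1/3019044) = 254440/754761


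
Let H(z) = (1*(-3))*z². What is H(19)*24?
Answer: -25992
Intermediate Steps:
H(z) = -3*z²
H(19)*24 = -3*19²*24 = -3*361*24 = -1083*24 = -25992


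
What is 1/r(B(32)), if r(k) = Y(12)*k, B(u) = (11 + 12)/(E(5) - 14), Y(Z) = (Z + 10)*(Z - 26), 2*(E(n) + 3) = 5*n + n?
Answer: 1/3542 ≈ 0.00028233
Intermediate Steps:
E(n) = -3 + 3*n (E(n) = -3 + (5*n + n)/2 = -3 + (6*n)/2 = -3 + 3*n)
Y(Z) = (-26 + Z)*(10 + Z) (Y(Z) = (10 + Z)*(-26 + Z) = (-26 + Z)*(10 + Z))
B(u) = -23/2 (B(u) = (11 + 12)/((-3 + 3*5) - 14) = 23/((-3 + 15) - 14) = 23/(12 - 14) = 23/(-2) = 23*(-½) = -23/2)
r(k) = -308*k (r(k) = (-260 + 12² - 16*12)*k = (-260 + 144 - 192)*k = -308*k)
1/r(B(32)) = 1/(-308*(-23/2)) = 1/3542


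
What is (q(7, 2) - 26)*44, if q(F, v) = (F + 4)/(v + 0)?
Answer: -902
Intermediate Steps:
q(F, v) = (4 + F)/v
(q(7, 2) - 26)*44 = ((4 + 7)/2 - 26)*44 = ((½)*11 - 26)*44 = (11/2 - 26)*44 = -41/2*44 = -902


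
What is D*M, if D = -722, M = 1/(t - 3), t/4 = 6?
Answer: -722/21 ≈ -34.381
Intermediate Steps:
t = 24 (t = 4*6 = 24)
M = 1/21 (M = 1/(24 - 3) = 1/21 ≈ 0.047619)
D*M = -722*1/21 = -722/21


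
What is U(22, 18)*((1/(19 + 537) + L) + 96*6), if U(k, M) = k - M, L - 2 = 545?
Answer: 624389/139 ≈ 4492.0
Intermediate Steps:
L = 547 (L = 2 + 545 = 547)
U(22, 18)*((1/(19 + 537) + L) + 96*6) = (22 - 1*18)*((1/(19 + 537) + 547) + 96*6) = (22 - 18)*((1/556 + 547) + 576) = 4*((1/556 + 547) + 576) = 4*(304133/556 + 576) = 4*(624389/556) = 624389/139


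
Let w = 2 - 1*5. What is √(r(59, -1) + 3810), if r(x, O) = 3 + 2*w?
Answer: 9*√47 ≈ 61.701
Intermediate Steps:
w = -3 (w = 2 - 5 = -3)
r(x, O) = -3 (r(x, O) = 3 + 2*(-3) = 3 - 6 = -3)
√(r(59, -1) + 3810) = √(-3 + 3810) = √3807 = 9*√47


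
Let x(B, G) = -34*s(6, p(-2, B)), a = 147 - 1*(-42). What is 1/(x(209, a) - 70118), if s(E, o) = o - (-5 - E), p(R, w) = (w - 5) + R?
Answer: -1/77360 ≈ -1.2927e-5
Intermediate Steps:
p(R, w) = -5 + R + w (p(R, w) = (-5 + w) + R = -5 + R + w)
s(E, o) = 5 + E + o (s(E, o) = o + (5 + E) = 5 + E + o)
a = 189 (a = 147 + 42 = 189)
x(B, G) = -136 - 34*B (x(B, G) = -34*(5 + 6 + (-5 - 2 + B)) = -34*(5 + 6 + (-7 + B)) = -34*(4 + B) = -136 - 34*B)
1/(x(209, a) - 70118) = 1/((-136 - 34*209) - 70118) = 1/((-136 - 7106) - 70118) = 1/(-7242 - 70118) = 1/(-77360) = -1/77360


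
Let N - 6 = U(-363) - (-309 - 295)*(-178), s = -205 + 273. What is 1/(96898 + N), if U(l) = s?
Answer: -1/10540 ≈ -9.4877e-5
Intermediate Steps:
s = 68
U(l) = 68
N = -107438 (N = 6 + (68 - (-309 - 295)*(-178)) = 6 + (68 - (-604)*(-178)) = 6 + (68 - 1*107512) = 6 + (68 - 107512) = 6 - 107444 = -107438)
1/(96898 + N) = 1/(96898 - 107438) = 1/(-10540) = -1/10540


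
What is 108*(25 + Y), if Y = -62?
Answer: -3996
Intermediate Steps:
108*(25 + Y) = 108*(25 - 62) = 108*(-37) = -3996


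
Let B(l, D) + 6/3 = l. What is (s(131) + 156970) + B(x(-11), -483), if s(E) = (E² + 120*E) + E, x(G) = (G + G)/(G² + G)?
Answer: 949899/5 ≈ 1.8998e+5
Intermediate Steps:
x(G) = 2*G/(G + G²) (x(G) = (2*G)/(G + G²) = 2*G/(G + G²))
s(E) = E² + 121*E
B(l, D) = -2 + l
(s(131) + 156970) + B(x(-11), -483) = (131*(121 + 131) + 156970) + (-2 + 2/(1 - 11)) = (131*252 + 156970) + (-2 + 2/(-10)) = (33012 + 156970) + (-2 + 2*(-⅒)) = 189982 + (-2 - ⅕) = 189982 - 11/5 = 949899/5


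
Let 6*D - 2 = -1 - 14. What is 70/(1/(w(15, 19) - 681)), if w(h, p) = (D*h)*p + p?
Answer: -89565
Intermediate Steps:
D = -13/6 (D = 1/3 + (-1 - 14)/6 = 1/3 + (1/6)*(-15) = 1/3 - 5/2 = -13/6 ≈ -2.1667)
w(h, p) = p - 13*h*p/6 (w(h, p) = (-13*h/6)*p + p = -13*h*p/6 + p = p - 13*h*p/6)
70/(1/(w(15, 19) - 681)) = 70/(1/((1/6)*19*(6 - 13*15) - 681)) = 70/(1/((1/6)*19*(6 - 195) - 681)) = 70/(1/((1/6)*19*(-189) - 681)) = 70/(1/(-1197/2 - 681)) = 70/(1/(-2559/2)) = 70/(-2/2559) = 70*(-2559/2) = -89565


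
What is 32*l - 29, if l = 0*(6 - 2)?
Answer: -29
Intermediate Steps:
l = 0 (l = 0*4 = 0)
32*l - 29 = 32*0 - 29 = 0 - 29 = -29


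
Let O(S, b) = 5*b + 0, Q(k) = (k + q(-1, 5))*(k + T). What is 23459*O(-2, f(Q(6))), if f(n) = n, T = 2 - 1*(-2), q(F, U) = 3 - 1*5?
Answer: 4691800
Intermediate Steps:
q(F, U) = -2 (q(F, U) = 3 - 5 = -2)
T = 4 (T = 2 + 2 = 4)
Q(k) = (-2 + k)*(4 + k) (Q(k) = (k - 2)*(k + 4) = (-2 + k)*(4 + k))
O(S, b) = 5*b
23459*O(-2, f(Q(6))) = 23459*(5*(-8 + 6² + 2*6)) = 23459*(5*(-8 + 36 + 12)) = 23459*(5*40) = 23459*200 = 4691800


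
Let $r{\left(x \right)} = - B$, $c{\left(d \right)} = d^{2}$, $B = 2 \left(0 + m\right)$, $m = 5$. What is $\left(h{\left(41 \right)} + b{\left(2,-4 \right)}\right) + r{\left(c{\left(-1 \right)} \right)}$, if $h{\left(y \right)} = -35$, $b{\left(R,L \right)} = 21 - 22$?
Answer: $-46$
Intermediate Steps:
$b{\left(R,L \right)} = -1$
$B = 10$ ($B = 2 \left(0 + 5\right) = 2 \cdot 5 = 10$)
$r{\left(x \right)} = -10$ ($r{\left(x \right)} = \left(-1\right) 10 = -10$)
$\left(h{\left(41 \right)} + b{\left(2,-4 \right)}\right) + r{\left(c{\left(-1 \right)} \right)} = \left(-35 - 1\right) - 10 = -36 - 10 = -46$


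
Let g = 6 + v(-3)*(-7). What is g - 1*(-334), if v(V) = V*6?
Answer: 466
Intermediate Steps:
v(V) = 6*V
g = 132 (g = 6 + (6*(-3))*(-7) = 6 - 18*(-7) = 6 + 126 = 132)
g - 1*(-334) = 132 - 1*(-334) = 132 + 334 = 466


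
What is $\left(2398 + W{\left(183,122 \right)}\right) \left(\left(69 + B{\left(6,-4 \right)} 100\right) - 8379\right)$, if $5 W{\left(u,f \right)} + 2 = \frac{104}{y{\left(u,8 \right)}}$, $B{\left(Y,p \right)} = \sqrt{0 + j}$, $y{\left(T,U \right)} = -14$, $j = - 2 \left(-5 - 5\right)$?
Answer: $- \frac{139381968}{7} + \frac{3354560 \sqrt{5}}{7} \approx -1.884 \cdot 10^{7}$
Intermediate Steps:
$j = 20$ ($j = \left(-2\right) \left(-10\right) = 20$)
$B{\left(Y,p \right)} = 2 \sqrt{5}$ ($B{\left(Y,p \right)} = \sqrt{0 + 20} = \sqrt{20} = 2 \sqrt{5}$)
$W{\left(u,f \right)} = - \frac{66}{35}$ ($W{\left(u,f \right)} = - \frac{2}{5} + \frac{104 \frac{1}{-14}}{5} = - \frac{2}{5} + \frac{104 \left(- \frac{1}{14}\right)}{5} = - \frac{2}{5} + \frac{1}{5} \left(- \frac{52}{7}\right) = - \frac{2}{5} - \frac{52}{35} = - \frac{66}{35}$)
$\left(2398 + W{\left(183,122 \right)}\right) \left(\left(69 + B{\left(6,-4 \right)} 100\right) - 8379\right) = \left(2398 - \frac{66}{35}\right) \left(\left(69 + 2 \sqrt{5} \cdot 100\right) - 8379\right) = \frac{83864 \left(\left(69 + 200 \sqrt{5}\right) - 8379\right)}{35} = \frac{83864 \left(-8310 + 200 \sqrt{5}\right)}{35} = - \frac{139381968}{7} + \frac{3354560 \sqrt{5}}{7}$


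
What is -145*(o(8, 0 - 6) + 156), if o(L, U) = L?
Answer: -23780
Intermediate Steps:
-145*(o(8, 0 - 6) + 156) = -145*(8 + 156) = -145*164 = -23780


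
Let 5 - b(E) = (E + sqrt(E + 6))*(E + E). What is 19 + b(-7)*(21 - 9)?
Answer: -1097 + 168*I ≈ -1097.0 + 168.0*I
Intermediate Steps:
b(E) = 5 - 2*E*(E + sqrt(6 + E)) (b(E) = 5 - (E + sqrt(E + 6))*(E + E) = 5 - (E + sqrt(6 + E))*2*E = 5 - 2*E*(E + sqrt(6 + E)))
19 + b(-7)*(21 - 9) = 19 + (5 - 2*(-7)**2 - 2*(-7)*sqrt(6 - 7))*(21 - 9) = 19 + (5 - 2*49 - 2*(-7)*sqrt(-1))*12 = 19 + (5 - 98 - 2*(-7)*I)*12 = 19 + (5 - 98 + 14*I)*12 = 19 + (-93 + 14*I)*12 = 19 + (-1116 + 168*I) = -1097 + 168*I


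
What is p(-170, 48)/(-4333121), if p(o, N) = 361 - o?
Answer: -531/4333121 ≈ -0.00012254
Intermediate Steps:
p(-170, 48)/(-4333121) = (361 - 1*(-170))/(-4333121) = (361 + 170)*(-1/4333121) = 531*(-1/4333121) = -531/4333121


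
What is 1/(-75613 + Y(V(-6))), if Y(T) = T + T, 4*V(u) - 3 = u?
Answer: -2/151229 ≈ -1.3225e-5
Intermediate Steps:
V(u) = 3/4 + u/4
Y(T) = 2*T
1/(-75613 + Y(V(-6))) = 1/(-75613 + 2*(3/4 + (1/4)*(-6))) = 1/(-75613 + 2*(3/4 - 3/2)) = 1/(-75613 + 2*(-3/4)) = 1/(-75613 - 3/2) = 1/(-151229/2) = -2/151229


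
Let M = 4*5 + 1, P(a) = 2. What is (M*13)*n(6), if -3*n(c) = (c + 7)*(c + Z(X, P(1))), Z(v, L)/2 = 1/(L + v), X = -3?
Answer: -4732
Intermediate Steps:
Z(v, L) = 2/(L + v)
n(c) = -(-2 + c)*(7 + c)/3 (n(c) = -(c + 7)*(c + 2/(2 - 3))/3 = -(7 + c)*(c + 2/(-1))/3 = -(7 + c)*(c + 2*(-1))/3 = -(7 + c)*(c - 2)/3 = -(7 + c)*(-2 + c)/3 = -(-2 + c)*(7 + c)/3)
M = 21 (M = 20 + 1 = 21)
(M*13)*n(6) = (21*13)*(14/3 - 5/3*6 - 1/3*6**2) = 273*(14/3 - 10 - 1/3*36) = 273*(14/3 - 10 - 12) = 273*(-52/3) = -4732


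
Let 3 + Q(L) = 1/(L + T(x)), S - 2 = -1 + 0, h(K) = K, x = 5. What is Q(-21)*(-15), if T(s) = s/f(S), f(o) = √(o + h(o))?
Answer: 39195/857 + 75*√2/857 ≈ 45.859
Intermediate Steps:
S = 1 (S = 2 + (-1 + 0) = 2 - 1 = 1)
f(o) = √2*√o (f(o) = √(o + o) = √(2*o) = √2*√o)
T(s) = s*√2/2 (T(s) = s/((√2*√1)) = s/((√2*1)) = s/(√2) = s*(√2/2) = s*√2/2)
Q(L) = -3 + 1/(L + 5*√2/2) (Q(L) = -3 + 1/(L + (½)*5*√2) = -3 + 1/(L + 5*√2/2))
Q(-21)*(-15) = ((2 - 15*√2 - 6*(-21))/(2*(-21) + 5*√2))*(-15) = ((2 - 15*√2 + 126)/(-42 + 5*√2))*(-15) = ((128 - 15*√2)/(-42 + 5*√2))*(-15) = -15*(128 - 15*√2)/(-42 + 5*√2)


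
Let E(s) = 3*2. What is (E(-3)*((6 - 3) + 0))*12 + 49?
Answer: 265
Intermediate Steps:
E(s) = 6
(E(-3)*((6 - 3) + 0))*12 + 49 = (6*((6 - 3) + 0))*12 + 49 = (6*(3 + 0))*12 + 49 = (6*3)*12 + 49 = 18*12 + 49 = 216 + 49 = 265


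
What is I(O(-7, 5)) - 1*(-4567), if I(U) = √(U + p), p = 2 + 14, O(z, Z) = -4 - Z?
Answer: 4567 + √7 ≈ 4569.6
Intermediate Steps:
p = 16
I(U) = √(16 + U) (I(U) = √(U + 16) = √(16 + U))
I(O(-7, 5)) - 1*(-4567) = √(16 + (-4 - 1*5)) - 1*(-4567) = √(16 + (-4 - 5)) + 4567 = √(16 - 9) + 4567 = √7 + 4567 = 4567 + √7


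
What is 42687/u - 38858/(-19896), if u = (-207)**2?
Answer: 15520537/5262492 ≈ 2.9493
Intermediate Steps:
u = 42849
42687/u - 38858/(-19896) = 42687/42849 - 38858/(-19896) = 42687*(1/42849) - 38858*(-1/19896) = 527/529 + 19429/9948 = 15520537/5262492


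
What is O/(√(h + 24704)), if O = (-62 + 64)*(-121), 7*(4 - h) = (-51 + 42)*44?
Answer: -121*√303366/43338 ≈ -1.5378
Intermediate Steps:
h = 424/7 (h = 4 - (-51 + 42)*44/7 = 4 - (-9)*44/7 = 4 - ⅐*(-396) = 4 + 396/7 = 424/7 ≈ 60.571)
O = -242 (O = 2*(-121) = -242)
O/(√(h + 24704)) = -242/√(424/7 + 24704) = -242*√303366/86676 = -121*√303366/43338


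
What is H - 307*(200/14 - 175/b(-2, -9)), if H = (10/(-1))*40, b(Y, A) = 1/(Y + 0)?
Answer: -785650/7 ≈ -1.1224e+5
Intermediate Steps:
b(Y, A) = 1/Y
H = -400 (H = (10*(-1))*40 = -10*40 = -400)
H - 307*(200/14 - 175/b(-2, -9)) = -400 - 307*(200/14 - 175/(1/(-2))) = -400 - 307*(200*(1/14) - 175/(-½)) = -400 - 307*(100/7 - 175*(-2)) = -400 - 307*(100/7 + 350) = -400 - 307*2550/7 = -400 - 782850/7 = -785650/7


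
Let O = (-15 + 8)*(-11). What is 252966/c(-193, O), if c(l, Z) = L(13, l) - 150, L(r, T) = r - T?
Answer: 18069/4 ≈ 4517.3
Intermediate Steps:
O = 77 (O = -7*(-11) = 77)
c(l, Z) = -137 - l (c(l, Z) = (13 - l) - 150 = -137 - l)
252966/c(-193, O) = 252966/(-137 - 1*(-193)) = 252966/(-137 + 193) = 252966/56 = 252966*(1/56) = 18069/4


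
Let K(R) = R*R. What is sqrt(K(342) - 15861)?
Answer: sqrt(101103) ≈ 317.97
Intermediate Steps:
K(R) = R**2
sqrt(K(342) - 15861) = sqrt(342**2 - 15861) = sqrt(116964 - 15861) = sqrt(101103)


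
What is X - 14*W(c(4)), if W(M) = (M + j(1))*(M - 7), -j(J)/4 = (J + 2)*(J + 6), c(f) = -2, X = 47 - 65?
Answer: -10854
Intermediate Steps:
X = -18
j(J) = -4*(2 + J)*(6 + J) (j(J) = -4*(J + 2)*(J + 6) = -4*(2 + J)*(6 + J))
W(M) = (-84 + M)*(-7 + M) (W(M) = (M + (-48 - 32*1 - 4*1²))*(M - 7) = (M + (-48 - 32 - 4*1))*(-7 + M) = (M + (-48 - 32 - 4))*(-7 + M) = (M - 84)*(-7 + M) = (-84 + M)*(-7 + M))
X - 14*W(c(4)) = -18 - 14*(588 + (-2)² - 91*(-2)) = -18 - 14*(588 + 4 + 182) = -18 - 14*774 = -18 - 10836 = -10854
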